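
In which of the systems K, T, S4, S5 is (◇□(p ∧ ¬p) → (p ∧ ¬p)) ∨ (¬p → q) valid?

T-tableau for the negation ¬((◇□(p ∧ ¬p) → (p ∧ ¬p)) ∨ (¬p → q)):
1. ¬((◇□(p ∧ ¬p) → (p ∧ ¬p)) ∨ (¬p → q)), u
2. ¬(◇□(p ∧ ¬p) → (p ∧ ¬p)), u
3. ¬(¬p → q), u
4. ◇□(p ∧ ¬p), u
5. ¬(p ∧ ¬p), u
6. ¬p, u
7. ¬q, u
8. □(p ∧ ¬p), v
9. p ∧ ¬p, v
10. p, v
11. ¬p, v
Accessibility: uRu, uRv, vRv
Branch closes: p and ¬p both at v.
Every branch closes (one shown): valid in T, hence also in S4, S5 (every theorem of T is a theorem of S4 and S5).
K-tableau for the negation ¬((◇□(p ∧ ¬p) → (p ∧ ¬p)) ∨ (¬p → q)):
1. ¬((◇□(p ∧ ¬p) → (p ∧ ¬p)) ∨ (¬p → q)), u
2. ¬(◇□(p ∧ ¬p) → (p ∧ ¬p)), u
3. ¬(¬p → q), u
4. ◇□(p ∧ ¬p), u
5. ¬(p ∧ ¬p), u
6. ¬p, u
7. ¬q, u
8. □(p ∧ ¬p), v
Accessibility: uRv
Complete open branch: countermodel on a K-frame, so not valid in K.

T, S4, S5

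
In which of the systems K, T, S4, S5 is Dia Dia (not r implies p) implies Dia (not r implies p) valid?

S4, S5

S4-tableau for the negation not (Dia Dia (not r implies p) implies Dia (not r implies p)):
1. not (Dia Dia (not r implies p) implies Dia (not r implies p)), u
2. Dia Dia (not r implies p), u
3. not Dia (not r implies p), u
4. not (not r implies p), u
5. not r, u
6. not p, u
7. Dia (not r implies p), v
8. not (not r implies p), v
9. not r, v
10. not p, v
11. not r implies p, w
12. not (not r implies p), w
13. not r, w
14. not p, w
15. p, w
Accessibility: uRu, uRv, uRw, vRv, vRw, wRw
Branch closes: p and not p both at w.
Every branch closes (one shown): valid in S4, hence also in S5 (every theorem of S4 is a theorem of S5).
T-tableau for the negation not (Dia Dia (not r implies p) implies Dia (not r implies p)):
1. not (Dia Dia (not r implies p) implies Dia (not r implies p)), u
2. Dia Dia (not r implies p), u
3. not Dia (not r implies p), u
4. not (not r implies p), u
5. not r, u
6. not p, u
7. Dia (not r implies p), v
8. not (not r implies p), v
9. not r, v
10. not p, v
11. not r implies p, w
12. p, w
Accessibility: uRu, uRv, vRv, vRw, wRw
Complete open branch: countermodel on a T-frame, so not valid in T, nor in K (the same frame is also a K-frame).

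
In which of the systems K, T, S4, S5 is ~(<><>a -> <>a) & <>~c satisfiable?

S4-tableau for the formula:
1. ~(<><>a -> <>a) & <>~c, u
2. ~(<><>a -> <>a), u
3. <>~c, u
4. <><>a, u
5. ~<>a, u
6. ~a, u
7. ~c, v
8. ~a, v
9. <>a, w
10. ~a, w
11. a, x
12. ~a, x
Accessibility: uRu, uRv, uRw, uRx, vRv, wRw, wRx, xRx
Branch closes: a and ~a both at x.
Every branch closes (one shown): unsatisfiable in S4, hence also in S5 (every S5-frame is an S4-frame).
T-tableau for the formula:
1. ~(<><>a -> <>a) & <>~c, u
2. ~(<><>a -> <>a), u
3. <>~c, u
4. <><>a, u
5. ~<>a, u
6. ~a, u
7. ~c, v
8. ~a, v
9. <>a, w
10. ~a, w
11. a, x
Accessibility: uRu, uRv, uRw, vRv, wRw, wRx, xRx
Complete open branch: satisfiable in T, hence also in K (this T-model is also a K-model).

K, T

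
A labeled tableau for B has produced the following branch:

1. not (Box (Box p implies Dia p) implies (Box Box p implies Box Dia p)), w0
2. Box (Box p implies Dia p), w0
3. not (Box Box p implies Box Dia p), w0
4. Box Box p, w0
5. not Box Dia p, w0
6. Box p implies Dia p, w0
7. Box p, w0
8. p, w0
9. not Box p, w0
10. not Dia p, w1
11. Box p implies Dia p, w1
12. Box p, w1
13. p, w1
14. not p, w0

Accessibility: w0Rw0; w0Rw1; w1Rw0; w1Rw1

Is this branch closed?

Closed

Both p and not p appear at w0.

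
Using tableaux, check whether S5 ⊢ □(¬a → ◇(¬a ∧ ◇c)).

Tableau for the negation ¬□(¬a → ◇(¬a ∧ ◇c)):
1. ¬□(¬a → ◇(¬a ∧ ◇c)), u
2. ¬(¬a → ◇(¬a ∧ ◇c)), v
3. ¬a, v
4. ¬◇(¬a ∧ ◇c), v
5. ¬(¬a ∧ ◇c), u
6. ¬(¬a ∧ ◇c), v
7. ¬◇c, u
8. ¬c, u
9. ¬c, v
10. ¬◇c, v
Accessibility: uRu, uRv, vRu, vRv
The negation has an open branch (countermodel exists).

Invalid (countermodel exists)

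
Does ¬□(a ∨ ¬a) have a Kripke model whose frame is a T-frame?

1. ¬□(a ∨ ¬a), w0
2. ¬(a ∨ ¬a), w1
3. ¬a, w1
4. a, w1
Accessibility: w0Rw0, w0Rw1, w1Rw1
Branch closes: a and ¬a both at w1.
(One branch shown.) All branches close.

No, unsatisfiable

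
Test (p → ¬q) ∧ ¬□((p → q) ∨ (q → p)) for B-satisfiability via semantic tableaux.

No, unsatisfiable

1. (p → ¬q) ∧ ¬□((p → q) ∨ (q → p)), w0
2. p → ¬q, w0
3. ¬□((p → q) ∨ (q → p)), w0
4. ¬q, w0
5. ¬((p → q) ∨ (q → p)), w1
6. ¬(p → q), w1
7. ¬(q → p), w1
8. p, w1
9. ¬q, w1
10. q, w1
11. ¬p, w1
Accessibility: w0Rw0, w0Rw1, w1Rw0, w1Rw1
Branch closes: q and ¬q both at w1.
(One branch shown.) All branches close.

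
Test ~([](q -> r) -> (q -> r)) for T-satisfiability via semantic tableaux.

Unsatisfiable

1. ~([](q -> r) -> (q -> r)), w0
2. [](q -> r), w0
3. ~(q -> r), w0
4. q, w0
5. ~r, w0
6. q -> r, w0
7. r, w0
Accessibility: w0Rw0
Branch closes: r and ~r both at w0.
Every branch closes; the branch above is one of them.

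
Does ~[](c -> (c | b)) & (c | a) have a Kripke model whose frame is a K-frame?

No, unsatisfiable

1. ~[](c -> (c | b)) & (c | a), w0
2. ~[](c -> (c | b)), w0
3. c | a, w0
4. a, w0
5. ~(c -> (c | b)), w1
6. c, w1
7. ~(c | b), w1
8. ~c, w1
9. ~b, w1
Accessibility: w0Rw1
Branch closes: c and ~c both at w1.
Every branch closes; the branch above is one of them.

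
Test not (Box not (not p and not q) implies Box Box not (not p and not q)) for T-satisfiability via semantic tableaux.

Satisfiable

1. not (Box not (not p and not q) implies Box Box not (not p and not q)), u
2. Box not (not p and not q), u
3. not Box Box not (not p and not q), u
4. not (not p and not q), u
5. q, u
6. not Box not (not p and not q), v
7. not (not p and not q), v
8. q, v
9. not p and not q, w
10. not p, w
11. not q, w
Accessibility: uRu, uRv, vRv, vRw, wRw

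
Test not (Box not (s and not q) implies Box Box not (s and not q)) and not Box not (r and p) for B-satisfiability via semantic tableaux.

1. not (Box not (s and not q) implies Box Box not (s and not q)) and not Box not (r and p), 0
2. not (Box not (s and not q) implies Box Box not (s and not q)), 0
3. not Box not (r and p), 0
4. Box not (s and not q), 0
5. not Box Box not (s and not q), 0
6. not (s and not q), 0
7. q, 0
8. r and p, 1
9. r, 1
10. p, 1
11. not (s and not q), 1
12. q, 1
13. not Box not (s and not q), 2
14. not (s and not q), 2
15. q, 2
16. s and not q, 3
17. s, 3
18. not q, 3
Accessibility: 0R0, 0R1, 0R2, 1R0, 1R1, 2R0, 2R2, 2R3, 3R2, 3R3

Satisfiable (open branch found)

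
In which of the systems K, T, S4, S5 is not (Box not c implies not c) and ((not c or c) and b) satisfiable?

T-tableau for the formula:
1. not (Box not c implies not c) and ((not c or c) and b), w0
2. not (Box not c implies not c), w0
3. (not c or c) and b, w0
4. Box not c, w0
5. c, w0
6. not c or c, w0
7. b, w0
8. not c, w0
Accessibility: w0Rw0
Branch closes: c and not c both at w0.
Every branch closes (one shown): unsatisfiable in T, hence also in S4, S5 (every S4/S5-frame is a T-frame).
K-tableau for the formula:
1. not (Box not c implies not c) and ((not c or c) and b), w0
2. not (Box not c implies not c), w0
3. (not c or c) and b, w0
4. Box not c, w0
5. c, w0
6. not c or c, w0
7. b, w0
Complete open branch: satisfiable in K.

K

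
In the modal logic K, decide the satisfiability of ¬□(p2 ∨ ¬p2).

1. ¬□(p2 ∨ ¬p2), u
2. ¬(p2 ∨ ¬p2), v
3. ¬p2, v
4. p2, v
Accessibility: uRv
Branch closes: p2 and ¬p2 both at v.
All branches of the tableau close; one closing branch shown above.

Unsatisfiable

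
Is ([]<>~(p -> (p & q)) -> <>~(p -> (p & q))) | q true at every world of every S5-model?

Tableau for the negation ~(([]<>~(p -> (p & q)) -> <>~(p -> (p & q))) | q):
1. ~(([]<>~(p -> (p & q)) -> <>~(p -> (p & q))) | q), u
2. ~([]<>~(p -> (p & q)) -> <>~(p -> (p & q))), u
3. ~q, u
4. []<>~(p -> (p & q)), u
5. ~<>~(p -> (p & q)), u
6. <>~(p -> (p & q)), u
7. p -> (p & q), u
8. ~p, u
9. ~(p -> (p & q)), v
10. p, v
11. ~(p & q), v
12. <>~(p -> (p & q)), v
13. p -> (p & q), v
14. ~q, v
15. p & q, v
16. q, v
Accessibility: uRu, uRv, vRu, vRv
Branch closes: q and ~q both at v.
All branches of the negation close; one closing branch shown above.

Yes, valid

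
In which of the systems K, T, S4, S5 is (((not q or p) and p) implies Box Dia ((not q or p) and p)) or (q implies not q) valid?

S5

S4-tableau for the negation not ((((not q or p) and p) implies Box Dia ((not q or p) and p)) or (q implies not q)):
1. not ((((not q or p) and p) implies Box Dia ((not q or p) and p)) or (q implies not q)), u
2. not (((not q or p) and p) implies Box Dia ((not q or p) and p)), u   [neg-or-rule on 1]
3. not (q implies not q), u   [neg-or-rule on 1]
4. (not q or p) and p, u   [neg-implies-rule on 2]
5. not Box Dia ((not q or p) and p), u   [neg-implies-rule on 2]
6. q, u   [neg-implies-rule on 3]
7. not q or p, u   [and-rule on 4]
8. p, u   [and-rule on 4]
9. not Dia ((not q or p) and p), v   [neg-Box-rule on 5: fresh world v, uRv]
10. not ((not q or p) and p), v   [neg-Dia-rule on 9 via vRv]
11. not p, v   [neg-and-rule on 10 (branches; this branch)]
Accessibility: uRu, uRv, vRv
Complete open branch: countermodel on an S4-frame, so not valid in S4, nor in K, T (the same frame is also a K-frame and a T-frame).
S5-tableau for the negation not ((((not q or p) and p) implies Box Dia ((not q or p) and p)) or (q implies not q)):
1. not ((((not q or p) and p) implies Box Dia ((not q or p) and p)) or (q implies not q)), u
2. not (((not q or p) and p) implies Box Dia ((not q or p) and p)), u   [neg-or-rule on 1]
3. not (q implies not q), u   [neg-or-rule on 1]
4. (not q or p) and p, u   [neg-implies-rule on 2]
5. not Box Dia ((not q or p) and p), u   [neg-implies-rule on 2]
6. q, u   [neg-implies-rule on 3]
7. not q or p, u   [and-rule on 4]
8. p, u   [and-rule on 4]
9. not Dia ((not q or p) and p), v   [neg-Box-rule on 5: fresh world v, uRv]
10. not ((not q or p) and p), u   [neg-Dia-rule on 9 via vRu]
11. not ((not q or p) and p), v   [neg-Dia-rule on 9 via vRv]
12. not (not q or p), u   [neg-and-rule on 10 (branches; this branch)]
13. not p, u   [neg-or-rule on 12]
Accessibility: uRu, uRv, vRu, vRv
Branch closes: p and not p both at u.
Every branch closes (one shown): valid in S5.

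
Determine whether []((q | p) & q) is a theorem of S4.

Tableau for the negation ~[]((q | p) & q):
1. ~[]((q | p) & q), u
2. ~((q | p) & q), v
3. ~q, v
Accessibility: uRu, uRv, vRv
The negation has an open branch (countermodel exists).

Invalid (countermodel exists)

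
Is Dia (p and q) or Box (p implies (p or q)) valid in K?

Tableau for the negation not (Dia (p and q) or Box (p implies (p or q))):
1. not (Dia (p and q) or Box (p implies (p or q))), 0
2. not Dia (p and q), 0
3. not Box (p implies (p or q)), 0
4. not (p implies (p or q)), 1
5. p, 1
6. not (p or q), 1
7. not p, 1
8. not q, 1
Accessibility: 0R1
Branch closes: p and not p both at 1.
All branches of the negation close; one closing branch shown above.

Valid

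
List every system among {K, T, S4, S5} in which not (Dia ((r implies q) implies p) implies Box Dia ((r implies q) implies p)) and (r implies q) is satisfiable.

S4-tableau for the formula:
1. not (Dia ((r implies q) implies p) implies Box Dia ((r implies q) implies p)) and (r implies q), w0
2. not (Dia ((r implies q) implies p) implies Box Dia ((r implies q) implies p)), w0
3. r implies q, w0
4. Dia ((r implies q) implies p), w0
5. not Box Dia ((r implies q) implies p), w0
6. q, w0
7. (r implies q) implies p, w1
8. p, w1
9. not Dia ((r implies q) implies p), w2
10. not ((r implies q) implies p), w2
11. r implies q, w2
12. not p, w2
13. q, w2
Accessibility: w0Rw0, w0Rw1, w0Rw2, w1Rw1, w2Rw2
Complete open branch: satisfiable in S4, hence also in K, T (this S4-model is also a K-model and a T-model).
S5-tableau for the formula:
1. not (Dia ((r implies q) implies p) implies Box Dia ((r implies q) implies p)) and (r implies q), w0
2. not (Dia ((r implies q) implies p) implies Box Dia ((r implies q) implies p)), w0
3. r implies q, w0
4. Dia ((r implies q) implies p), w0
5. not Box Dia ((r implies q) implies p), w0
6. q, w0
7. (r implies q) implies p, w1
8. not (r implies q), w1
9. r, w1
10. not q, w1
11. not Dia ((r implies q) implies p), w2
12. not ((r implies q) implies p), w0
13. not p, w0
14. not ((r implies q) implies p), w1
15. r implies q, w1
16. not p, w1
17. not ((r implies q) implies p), w2
18. r implies q, w2
19. not p, w2
20. q, w1
Accessibility: w0Rw0, w0Rw1, w0Rw2, w1Rw0, w1Rw1, w1Rw2, w2Rw0, w2Rw1, w2Rw2
Branch closes: q and not q both at w1.
Every branch closes (one shown): unsatisfiable in S5.

K, T, S4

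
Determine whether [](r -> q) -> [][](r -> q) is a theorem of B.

Tableau for the negation ~([](r -> q) -> [][](r -> q)):
1. ~([](r -> q) -> [][](r -> q)), 0
2. [](r -> q), 0
3. ~[][](r -> q), 0
4. r -> q, 0
5. q, 0
6. ~[](r -> q), 1
7. r -> q, 1
8. q, 1
9. ~(r -> q), 2
10. r, 2
11. ~q, 2
Accessibility: 0R0, 0R1, 1R0, 1R1, 1R2, 2R1, 2R2
The negation has an open branch (countermodel exists).

No, not valid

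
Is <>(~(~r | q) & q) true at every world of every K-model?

Invalid (countermodel exists)

Tableau for the negation ~<>(~(~r | q) & q):
1. ~<>(~(~r | q) & q), 0
The negation has an open branch (countermodel exists).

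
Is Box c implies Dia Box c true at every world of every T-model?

Valid

Tableau for the negation not (Box c implies Dia Box c):
1. not (Box c implies Dia Box c), 0
2. Box c, 0
3. not Dia Box c, 0
4. c, 0
5. not Box c, 0
6. not c, 1
7. c, 1
Accessibility: 0R0, 0R1, 1R1
Branch closes: c and not c both at 1.
Every branch of the negation's tableau closes; the branch above is one of them.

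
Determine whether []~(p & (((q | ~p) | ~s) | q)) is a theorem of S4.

No, not valid

Tableau for the negation ~[]~(p & (((q | ~p) | ~s) | q)):
1. ~[]~(p & (((q | ~p) | ~s) | q)), u
2. p & (((q | ~p) | ~s) | q), v
3. p, v
4. ((q | ~p) | ~s) | q, v
5. q, v
Accessibility: uRu, uRv, vRv
The negation has an open branch (countermodel exists).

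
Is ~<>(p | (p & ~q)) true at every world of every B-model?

Tableau for the negation <>(p | (p & ~q)):
1. <>(p | (p & ~q)), 0
2. p | (p & ~q), 1
3. p & ~q, 1
4. p, 1
5. ~q, 1
Accessibility: 0R0, 0R1, 1R0, 1R1
The negation has an open branch (countermodel exists).

Invalid (countermodel exists)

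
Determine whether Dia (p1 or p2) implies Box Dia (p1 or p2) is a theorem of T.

Tableau for the negation not (Dia (p1 or p2) implies Box Dia (p1 or p2)):
1. not (Dia (p1 or p2) implies Box Dia (p1 or p2)), 0
2. Dia (p1 or p2), 0   [neg-implies-rule on 1]
3. not Box Dia (p1 or p2), 0   [neg-implies-rule on 1]
4. p1 or p2, 1   [Dia-rule on 2: fresh world 1, 0R1]
5. p2, 1   [or-rule on 4 (branches; this branch)]
6. not Dia (p1 or p2), 2   [neg-Box-rule on 3: fresh world 2, 0R2]
7. not (p1 or p2), 2   [neg-Dia-rule on 6 via 2R2]
8. not p1, 2   [neg-or-rule on 7]
9. not p2, 2   [neg-or-rule on 7]
Accessibility: 0R0, 0R1, 0R2, 1R1, 2R2
The negation has an open branch (countermodel exists).

Invalid (countermodel exists)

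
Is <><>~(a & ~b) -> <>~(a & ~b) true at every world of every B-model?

Invalid (countermodel exists)

Tableau for the negation ~(<><>~(a & ~b) -> <>~(a & ~b)):
1. ~(<><>~(a & ~b) -> <>~(a & ~b)), w0
2. <><>~(a & ~b), w0
3. ~<>~(a & ~b), w0
4. a & ~b, w0
5. a, w0
6. ~b, w0
7. <>~(a & ~b), w1
8. a & ~b, w1
9. a, w1
10. ~b, w1
11. ~(a & ~b), w2
12. b, w2
Accessibility: w0Rw0, w0Rw1, w1Rw0, w1Rw1, w1Rw2, w2Rw1, w2Rw2
The negation has an open branch (countermodel exists).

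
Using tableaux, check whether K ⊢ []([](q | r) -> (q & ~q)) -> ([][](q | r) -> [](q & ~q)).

Valid in K

Tableau for the negation ~([]([](q | r) -> (q & ~q)) -> ([][](q | r) -> [](q & ~q))):
1. ~([]([](q | r) -> (q & ~q)) -> ([][](q | r) -> [](q & ~q))), 0
2. []([](q | r) -> (q & ~q)), 0
3. ~([][](q | r) -> [](q & ~q)), 0
4. [][](q | r), 0
5. ~[](q & ~q), 0
6. ~(q & ~q), 1
7. [](q | r) -> (q & ~q), 1
8. [](q | r), 1
9. q, 1
10. ~[](q | r), 1
11. ~(q | r), 2
12. ~q, 2
13. ~r, 2
14. q | r, 2
15. r, 2
Accessibility: 0R1, 1R2
Branch closes: r and ~r both at 2.
All branches of the negation close; one closing branch shown above.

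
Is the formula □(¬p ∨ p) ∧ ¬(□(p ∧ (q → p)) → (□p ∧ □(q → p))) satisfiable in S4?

1. □(¬p ∨ p) ∧ ¬(□(p ∧ (q → p)) → (□p ∧ □(q → p))), 0
2. □(¬p ∨ p), 0
3. ¬(□(p ∧ (q → p)) → (□p ∧ □(q → p))), 0
4. □(p ∧ (q → p)), 0
5. ¬(□p ∧ □(q → p)), 0
6. ¬p ∨ p, 0
7. p ∧ (q → p), 0
8. p, 0
9. q → p, 0
10. ¬□(q → p), 0
11. ¬(q → p), 1
12. q, 1
13. ¬p, 1
14. ¬p ∨ p, 1
15. p ∧ (q → p), 1
16. p, 1
17. q → p, 1
Accessibility: 0R0, 0R1, 1R1
Branch closes: p and ¬p both at 1.
Every branch closes; the branch above is one of them.

Unsatisfiable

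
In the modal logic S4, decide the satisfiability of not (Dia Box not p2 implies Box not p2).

1. not (Dia Box not p2 implies Box not p2), u
2. Dia Box not p2, u
3. not Box not p2, u
4. Box not p2, v
5. not p2, v
6. p2, w
Accessibility: uRu, uRv, uRw, vRv, wRw

Satisfiable (open branch found)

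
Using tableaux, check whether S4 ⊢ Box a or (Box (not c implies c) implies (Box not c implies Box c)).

Tableau for the negation not (Box a or (Box (not c implies c) implies (Box not c implies Box c))):
1. not (Box a or (Box (not c implies c) implies (Box not c implies Box c))), w0
2. not Box a, w0
3. not (Box (not c implies c) implies (Box not c implies Box c)), w0
4. Box (not c implies c), w0
5. not (Box not c implies Box c), w0
6. Box not c, w0
7. not Box c, w0
8. not c implies c, w0
9. not c, w0
10. c, w0
Accessibility: w0Rw0
Branch closes: c and not c both at w0.
Every branch of the negation's tableau closes; the branch above is one of them.

Valid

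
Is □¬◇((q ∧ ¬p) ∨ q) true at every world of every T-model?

Invalid (countermodel exists)

Tableau for the negation ¬□¬◇((q ∧ ¬p) ∨ q):
1. ¬□¬◇((q ∧ ¬p) ∨ q), u
2. ◇((q ∧ ¬p) ∨ q), v
3. (q ∧ ¬p) ∨ q, w
4. q, w
Accessibility: uRu, uRv, vRv, vRw, wRw
The negation has an open branch (countermodel exists).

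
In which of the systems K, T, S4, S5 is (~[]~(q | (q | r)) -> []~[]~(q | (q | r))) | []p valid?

S5

S4-tableau for the negation ~((~[]~(q | (q | r)) -> []~[]~(q | (q | r))) | []p):
1. ~((~[]~(q | (q | r)) -> []~[]~(q | (q | r))) | []p), 0
2. ~(~[]~(q | (q | r)) -> []~[]~(q | (q | r))), 0
3. ~[]p, 0
4. ~[]~(q | (q | r)), 0
5. ~[]~[]~(q | (q | r)), 0
6. ~p, 1
7. q | (q | r), 2
8. q | r, 2
9. r, 2
10. []~(q | (q | r)), 3
11. ~(q | (q | r)), 3
12. ~q, 3
13. ~(q | r), 3
14. ~r, 3
Accessibility: 0R0, 0R1, 0R2, 0R3, 1R1, 2R2, 3R3
Complete open branch: countermodel on an S4-frame, so not valid in S4, nor in K, T (the same frame is also a K-frame and a T-frame).
S5-tableau for the negation ~((~[]~(q | (q | r)) -> []~[]~(q | (q | r))) | []p):
1. ~((~[]~(q | (q | r)) -> []~[]~(q | (q | r))) | []p), 0
2. ~(~[]~(q | (q | r)) -> []~[]~(q | (q | r))), 0
3. ~[]p, 0
4. ~[]~(q | (q | r)), 0
5. ~[]~[]~(q | (q | r)), 0
6. ~p, 1
7. q | (q | r), 2
8. q | r, 2
9. r, 2
10. []~(q | (q | r)), 3
11. ~(q | (q | r)), 0
12. ~q, 0
13. ~(q | r), 0
14. ~r, 0
15. ~(q | (q | r)), 1
16. ~q, 1
17. ~(q | r), 1
18. ~r, 1
19. ~(q | (q | r)), 2
20. ~q, 2
21. ~(q | r), 2
22. ~r, 2
Accessibility: 0R0, 0R1, 0R2, 0R3, 1R0, 1R1, 1R2, 1R3, 2R0, 2R1, 2R2, 2R3, 3R0, 3R1, 3R2, 3R3
Branch closes: r and ~r both at 2.
Every branch closes (one shown): valid in S5.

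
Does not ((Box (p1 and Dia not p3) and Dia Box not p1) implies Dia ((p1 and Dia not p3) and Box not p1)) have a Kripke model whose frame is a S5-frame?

No, unsatisfiable

1. not ((Box (p1 and Dia not p3) and Dia Box not p1) implies Dia ((p1 and Dia not p3) and Box not p1)), 0
2. Box (p1 and Dia not p3) and Dia Box not p1, 0
3. not Dia ((p1 and Dia not p3) and Box not p1), 0
4. Box (p1 and Dia not p3), 0
5. Dia Box not p1, 0
6. not ((p1 and Dia not p3) and Box not p1), 0
7. p1 and Dia not p3, 0
8. p1, 0
9. Dia not p3, 0
10. not (p1 and Dia not p3), 0
11. not Dia not p3, 0
12. p3, 0
13. Box not p1, 1
14. not ((p1 and Dia not p3) and Box not p1), 1
15. p1 and Dia not p3, 1
16. p1, 1
17. Dia not p3, 1
18. p3, 1
19. not p1, 0
Accessibility: 0R0, 0R1, 1R0, 1R1
Branch closes: p1 and not p1 both at 0.
All branches of the tableau close; one closing branch shown above.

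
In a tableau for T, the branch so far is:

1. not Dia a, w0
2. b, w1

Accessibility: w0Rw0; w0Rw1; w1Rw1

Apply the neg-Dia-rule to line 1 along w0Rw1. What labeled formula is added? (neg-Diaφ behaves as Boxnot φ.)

neg-Diaφ behaves as Boxnot φ: propagate the negated body to each accessible world.

not a, w1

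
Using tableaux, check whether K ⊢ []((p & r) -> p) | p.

Yes, valid

Tableau for the negation ~([]((p & r) -> p) | p):
1. ~([]((p & r) -> p) | p), w0
2. ~[]((p & r) -> p), w0   [~|-rule on 1]
3. ~p, w0   [~|-rule on 1]
4. ~((p & r) -> p), w1   [~[]-rule on 2: fresh world w1, w0Rw1]
5. p & r, w1   [~->-rule on 4]
6. ~p, w1   [~->-rule on 4]
7. p, w1   [&-rule on 5]
8. r, w1   [&-rule on 5]
Accessibility: w0Rw1
Branch closes: p and ~p both at w1.
Every branch of the negation's tableau closes; the branch above is one of them.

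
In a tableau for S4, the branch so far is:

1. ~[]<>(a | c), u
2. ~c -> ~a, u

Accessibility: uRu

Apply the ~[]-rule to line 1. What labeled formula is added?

a fresh world v with uRv, and ~<>(a | c) at v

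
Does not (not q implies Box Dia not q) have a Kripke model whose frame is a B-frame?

Unsatisfiable (every branch closes)

1. not (not q implies Box Dia not q), u
2. not q, u
3. not Box Dia not q, u
4. not Dia not q, v
5. q, u
Accessibility: uRu, uRv, vRu, vRv
Branch closes: q and not q both at u.
All branches of the tableau close; one closing branch shown above.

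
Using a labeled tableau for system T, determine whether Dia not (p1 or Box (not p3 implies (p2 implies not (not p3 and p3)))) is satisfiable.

No, unsatisfiable

1. Dia not (p1 or Box (not p3 implies (p2 implies not (not p3 and p3)))), 0
2. not (p1 or Box (not p3 implies (p2 implies not (not p3 and p3)))), 1
3. not p1, 1
4. not Box (not p3 implies (p2 implies not (not p3 and p3))), 1
5. not (not p3 implies (p2 implies not (not p3 and p3))), 2
6. not p3, 2
7. not (p2 implies not (not p3 and p3)), 2
8. p2, 2
9. not p3 and p3, 2
10. p3, 2
Accessibility: 0R0, 0R1, 1R1, 1R2, 2R2
Branch closes: p3 and not p3 both at 2.
(One branch shown.) All branches close.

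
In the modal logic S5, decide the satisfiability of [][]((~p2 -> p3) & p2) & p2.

1. [][]((~p2 -> p3) & p2) & p2, w0
2. [][]((~p2 -> p3) & p2), w0   [&-rule on 1]
3. p2, w0   [&-rule on 1]
4. []((~p2 -> p3) & p2), w0   [[]-rule on 2 via w0Rw0]
5. (~p2 -> p3) & p2, w0   [[]-rule on 4 via w0Rw0]
6. ~p2 -> p3, w0   [&-rule on 5]
7. p3, w0   [->-rule on 6 (branches; this branch)]
Accessibility: w0Rw0

Satisfiable (open branch found)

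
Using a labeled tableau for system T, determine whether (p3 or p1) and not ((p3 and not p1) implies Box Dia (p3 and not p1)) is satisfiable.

1. (p3 or p1) and not ((p3 and not p1) implies Box Dia (p3 and not p1)), u
2. p3 or p1, u   [and-rule on 1]
3. not ((p3 and not p1) implies Box Dia (p3 and not p1)), u   [and-rule on 1]
4. p3 and not p1, u   [neg-implies-rule on 3]
5. not Box Dia (p3 and not p1), u   [neg-implies-rule on 3]
6. p3, u   [and-rule on 4]
7. not p1, u   [and-rule on 4]
8. not Dia (p3 and not p1), v   [neg-Box-rule on 5: fresh world v, uRv]
9. not (p3 and not p1), v   [neg-Dia-rule on 8 via vRv]
10. p1, v   [neg-and-rule on 9 (branches; this branch)]
Accessibility: uRu, uRv, vRv

Satisfiable (open branch found)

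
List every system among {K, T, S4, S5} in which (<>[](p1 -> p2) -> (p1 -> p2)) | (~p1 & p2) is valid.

S5

S4-tableau for the negation ~((<>[](p1 -> p2) -> (p1 -> p2)) | (~p1 & p2)):
1. ~((<>[](p1 -> p2) -> (p1 -> p2)) | (~p1 & p2)), 0
2. ~(<>[](p1 -> p2) -> (p1 -> p2)), 0
3. ~(~p1 & p2), 0
4. <>[](p1 -> p2), 0
5. ~(p1 -> p2), 0
6. p1, 0
7. ~p2, 0
8. [](p1 -> p2), 1
9. p1 -> p2, 1
10. p2, 1
Accessibility: 0R0, 0R1, 1R1
Complete open branch: countermodel on an S4-frame, so not valid in S4, nor in K, T (the same frame is also a K-frame and a T-frame).
S5-tableau for the negation ~((<>[](p1 -> p2) -> (p1 -> p2)) | (~p1 & p2)):
1. ~((<>[](p1 -> p2) -> (p1 -> p2)) | (~p1 & p2)), 0
2. ~(<>[](p1 -> p2) -> (p1 -> p2)), 0
3. ~(~p1 & p2), 0
4. <>[](p1 -> p2), 0
5. ~(p1 -> p2), 0
6. p1, 0
7. ~p2, 0
8. [](p1 -> p2), 1
9. p1 -> p2, 0
10. p1 -> p2, 1
11. p2, 0
Accessibility: 0R0, 0R1, 1R0, 1R1
Branch closes: p2 and ~p2 both at 0.
Every branch closes (one shown): valid in S5.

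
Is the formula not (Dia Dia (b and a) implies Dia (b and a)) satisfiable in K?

Satisfiable (open branch found)

1. not (Dia Dia (b and a) implies Dia (b and a)), 0
2. Dia Dia (b and a), 0
3. not Dia (b and a), 0
4. Dia (b and a), 1
5. not (b and a), 1
6. not a, 1
7. b and a, 2
8. b, 2
9. a, 2
Accessibility: 0R1, 1R2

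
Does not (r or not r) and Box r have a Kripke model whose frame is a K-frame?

No, unsatisfiable

1. not (r or not r) and Box r, u
2. not (r or not r), u
3. Box r, u
4. not r, u
5. r, u
Branch closes: r and not r both at u.
(One branch shown.) All branches close.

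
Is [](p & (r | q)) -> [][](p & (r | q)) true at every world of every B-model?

Tableau for the negation ~([](p & (r | q)) -> [][](p & (r | q))):
1. ~([](p & (r | q)) -> [][](p & (r | q))), 0
2. [](p & (r | q)), 0
3. ~[][](p & (r | q)), 0
4. p & (r | q), 0
5. p, 0
6. r | q, 0
7. q, 0
8. ~[](p & (r | q)), 1
9. p & (r | q), 1
10. p, 1
11. r | q, 1
12. q, 1
13. ~(p & (r | q)), 2
14. ~(r | q), 2
15. ~r, 2
16. ~q, 2
Accessibility: 0R0, 0R1, 1R0, 1R1, 1R2, 2R1, 2R2
The negation has an open branch (countermodel exists).

Invalid (countermodel exists)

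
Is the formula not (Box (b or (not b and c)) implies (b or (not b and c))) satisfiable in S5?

1. not (Box (b or (not b and c)) implies (b or (not b and c))), u
2. Box (b or (not b and c)), u
3. not (b or (not b and c)), u
4. not b, u
5. not (not b and c), u
6. b or (not b and c), u
7. not c, u
8. not b and c, u
9. c, u
Accessibility: uRu
Branch closes: c and not c both at u.
Every branch closes; the branch above is one of them.

No, unsatisfiable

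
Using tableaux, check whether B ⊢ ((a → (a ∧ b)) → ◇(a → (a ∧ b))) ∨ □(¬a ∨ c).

Valid

Tableau for the negation ¬(((a → (a ∧ b)) → ◇(a → (a ∧ b))) ∨ □(¬a ∨ c)):
1. ¬(((a → (a ∧ b)) → ◇(a → (a ∧ b))) ∨ □(¬a ∨ c)), u
2. ¬((a → (a ∧ b)) → ◇(a → (a ∧ b))), u
3. ¬□(¬a ∨ c), u
4. a → (a ∧ b), u
5. ¬◇(a → (a ∧ b)), u
6. ¬(a → (a ∧ b)), u
7. a, u
8. ¬(a ∧ b), u
9. a ∧ b, u
10. b, u
11. ¬b, u
Accessibility: uRu
Branch closes: b and ¬b both at u.
All branches of the negation close; one closing branch shown above.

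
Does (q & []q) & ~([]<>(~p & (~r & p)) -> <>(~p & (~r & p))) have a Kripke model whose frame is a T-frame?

1. (q & []q) & ~([]<>(~p & (~r & p)) -> <>(~p & (~r & p))), 0
2. q & []q, 0
3. ~([]<>(~p & (~r & p)) -> <>(~p & (~r & p))), 0
4. q, 0
5. []q, 0
6. []<>(~p & (~r & p)), 0
7. ~<>(~p & (~r & p)), 0
8. <>(~p & (~r & p)), 0
9. ~(~p & (~r & p)), 0
10. ~(~r & p), 0
11. ~p, 0
12. ~p & (~r & p), 1
13. ~p, 1
14. ~r & p, 1
15. ~r, 1
16. p, 1
Accessibility: 0R0, 0R1, 1R1
Branch closes: p and ~p both at 1.
All branches of the tableau close; one closing branch shown above.

Unsatisfiable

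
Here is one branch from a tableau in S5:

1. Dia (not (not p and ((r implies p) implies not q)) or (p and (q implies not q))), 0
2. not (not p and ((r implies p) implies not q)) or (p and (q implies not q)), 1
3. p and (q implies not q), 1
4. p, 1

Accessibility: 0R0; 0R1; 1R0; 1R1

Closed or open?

Open

There is no literal clash: for every atom and world, at most one sign appears.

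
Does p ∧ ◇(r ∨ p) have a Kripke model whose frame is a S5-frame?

1. p ∧ ◇(r ∨ p), u
2. p, u
3. ◇(r ∨ p), u
4. r ∨ p, v
5. p, v
Accessibility: uRu, uRv, vRu, vRv

Yes, satisfiable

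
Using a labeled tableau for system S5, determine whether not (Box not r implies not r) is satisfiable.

1. not (Box not r implies not r), 0
2. Box not r, 0
3. r, 0
4. not r, 0
Accessibility: 0R0
Branch closes: r and not r both at 0.
(One branch shown.) All branches close.

Unsatisfiable (every branch closes)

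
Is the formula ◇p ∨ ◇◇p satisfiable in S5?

Satisfiable

1. ◇p ∨ ◇◇p, u
2. ◇◇p, u
3. ◇p, v
4. p, w
Accessibility: uRu, uRv, uRw, vRu, vRv, vRw, wRu, wRv, wRw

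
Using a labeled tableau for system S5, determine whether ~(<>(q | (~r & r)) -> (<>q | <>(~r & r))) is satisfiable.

Unsatisfiable (every branch closes)

1. ~(<>(q | (~r & r)) -> (<>q | <>(~r & r))), u
2. <>(q | (~r & r)), u
3. ~(<>q | <>(~r & r)), u
4. ~<>q, u
5. ~<>(~r & r), u
6. ~q, u
7. ~(~r & r), u
8. ~r, u
9. q | (~r & r), v
10. ~q, v
11. ~(~r & r), v
12. ~r & r, v
13. ~r, v
14. r, v
Accessibility: uRu, uRv, vRu, vRv
Branch closes: r and ~r both at v.
Every branch closes; the branch above is one of them.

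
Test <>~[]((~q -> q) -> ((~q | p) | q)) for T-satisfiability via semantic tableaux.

1. <>~[]((~q -> q) -> ((~q | p) | q)), u
2. ~[]((~q -> q) -> ((~q | p) | q)), v   [<>-rule on 1: fresh world v, uRv]
3. ~((~q -> q) -> ((~q | p) | q)), w   [~[]-rule on 2: fresh world w, vRw]
4. ~q -> q, w   [~->-rule on 3]
5. ~((~q | p) | q), w   [~->-rule on 3]
6. ~(~q | p), w   [~|-rule on 5]
7. ~q, w   [~|-rule on 5]
8. q, w   [~|-rule on 6]
9. ~p, w   [~|-rule on 6]
Accessibility: uRu, uRv, vRv, vRw, wRw
Branch closes: q and ~q both at w.
All branches of the tableau close; one closing branch shown above.

Unsatisfiable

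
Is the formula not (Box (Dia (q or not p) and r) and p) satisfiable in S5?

Yes, satisfiable

1. not (Box (Dia (q or not p) and r) and p), w0
2. not p, w0
Accessibility: w0Rw0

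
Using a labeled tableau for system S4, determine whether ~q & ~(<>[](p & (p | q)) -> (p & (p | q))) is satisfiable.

1. ~q & ~(<>[](p & (p | q)) -> (p & (p | q))), 0
2. ~q, 0   [&-rule on 1]
3. ~(<>[](p & (p | q)) -> (p & (p | q))), 0   [&-rule on 1]
4. <>[](p & (p | q)), 0   [~->-rule on 3]
5. ~(p & (p | q)), 0   [~->-rule on 3]
6. ~(p | q), 0   [~&-rule on 5 (branches; this branch)]
7. ~p, 0   [~|-rule on 6]
8. [](p & (p | q)), 1   [<>-rule on 4: fresh world 1, 0R1]
9. p & (p | q), 1   [[]-rule on 8 via 1R1]
10. p, 1   [&-rule on 9]
11. p | q, 1   [&-rule on 9]
12. q, 1   [|-rule on 11 (branches; this branch)]
Accessibility: 0R0, 0R1, 1R1

Satisfiable (open branch found)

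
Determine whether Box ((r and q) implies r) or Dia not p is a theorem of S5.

Valid in S5

Tableau for the negation not (Box ((r and q) implies r) or Dia not p):
1. not (Box ((r and q) implies r) or Dia not p), 0
2. not Box ((r and q) implies r), 0
3. not Dia not p, 0
4. p, 0
5. not ((r and q) implies r), 1
6. r and q, 1
7. not r, 1
8. r, 1
9. q, 1
Accessibility: 0R0, 0R1, 1R0, 1R1
Branch closes: r and not r both at 1.
Every branch of the negation's tableau closes; the branch above is one of them.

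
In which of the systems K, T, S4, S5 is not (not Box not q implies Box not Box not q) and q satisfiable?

S5-tableau for the formula:
1. not (not Box not q implies Box not Box not q) and q, u
2. not (not Box not q implies Box not Box not q), u   [and-rule on 1]
3. q, u   [and-rule on 1]
4. not Box not q, u   [neg-implies-rule on 2]
5. not Box not Box not q, u   [neg-implies-rule on 2]
6. q, v   [neg-Box-rule on 4: fresh world v, uRv]
7. Box not q, w   [neg-Box-rule on 5: fresh world w, uRw]
8. not q, u   [Box-rule on 7 via wRu]
Accessibility: uRu, uRv, uRw, vRu, vRv, vRw, wRu, wRv, wRw
Branch closes: q and not q both at u.
Every branch closes (one shown): unsatisfiable in S5.
S4-tableau for the formula:
1. not (not Box not q implies Box not Box not q) and q, u
2. not (not Box not q implies Box not Box not q), u   [and-rule on 1]
3. q, u   [and-rule on 1]
4. not Box not q, u   [neg-implies-rule on 2]
5. not Box not Box not q, u   [neg-implies-rule on 2]
6. q, v   [neg-Box-rule on 4: fresh world v, uRv]
7. Box not q, w   [neg-Box-rule on 5: fresh world w, uRw]
8. not q, w   [Box-rule on 7 via wRw]
Accessibility: uRu, uRv, uRw, vRv, wRw
Complete open branch: satisfiable in S4, hence also in K, T (this S4-model is also a K-model and a T-model).

K, T, S4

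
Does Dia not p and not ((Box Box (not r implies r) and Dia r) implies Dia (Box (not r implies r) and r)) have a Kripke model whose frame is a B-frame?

1. Dia not p and not ((Box Box (not r implies r) and Dia r) implies Dia (Box (not r implies r) and r)), w0
2. Dia not p, w0
3. not ((Box Box (not r implies r) and Dia r) implies Dia (Box (not r implies r) and r)), w0
4. Box Box (not r implies r) and Dia r, w0
5. not Dia (Box (not r implies r) and r), w0
6. Box Box (not r implies r), w0
7. Dia r, w0
8. not (Box (not r implies r) and r), w0
9. Box (not r implies r), w0
10. not r implies r, w0
11. not Box (not r implies r), w0
12. r, w0
13. not p, w1
14. not (Box (not r implies r) and r), w1
15. Box (not r implies r), w1
16. not r implies r, w1
17. not Box (not r implies r), w1
18. r, w1
19. r, w2
20. not (Box (not r implies r) and r), w2
21. Box (not r implies r), w2
22. not r implies r, w2
23. not Box (not r implies r), w2
24. not (not r implies r), w3
25. not r, w3
26. not (Box (not r implies r) and r), w3
27. Box (not r implies r), w3
28. not r implies r, w3
29. r, w3
Accessibility: w0Rw0, w0Rw1, w0Rw2, w0Rw3, w1Rw0, w1Rw1, w2Rw0, w2Rw2, w3Rw0, w3Rw3
Branch closes: r and not r both at w3.
All branches of the tableau close; one closing branch shown above.

Unsatisfiable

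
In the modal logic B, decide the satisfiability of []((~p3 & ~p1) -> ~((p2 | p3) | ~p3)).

Yes, satisfiable

1. []((~p3 & ~p1) -> ~((p2 | p3) | ~p3)), w0
2. (~p3 & ~p1) -> ~((p2 | p3) | ~p3), w0
3. ~(~p3 & ~p1), w0
4. p1, w0
Accessibility: w0Rw0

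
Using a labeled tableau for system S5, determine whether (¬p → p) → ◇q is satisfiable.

Yes, satisfiable

1. (¬p → p) → ◇q, u
2. ◇q, u   [→-rule on 1 (branches; this branch)]
3. q, v   [◇-rule on 2: fresh world v, uRv]
Accessibility: uRu, uRv, vRu, vRv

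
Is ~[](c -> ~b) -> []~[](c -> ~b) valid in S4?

Invalid (countermodel exists)

Tableau for the negation ~(~[](c -> ~b) -> []~[](c -> ~b)):
1. ~(~[](c -> ~b) -> []~[](c -> ~b)), u
2. ~[](c -> ~b), u
3. ~[]~[](c -> ~b), u
4. ~(c -> ~b), v
5. c, v
6. b, v
7. [](c -> ~b), w
8. c -> ~b, w
9. ~b, w
Accessibility: uRu, uRv, uRw, vRv, wRw
The negation has an open branch (countermodel exists).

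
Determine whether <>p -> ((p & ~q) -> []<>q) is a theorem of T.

Tableau for the negation ~(<>p -> ((p & ~q) -> []<>q)):
1. ~(<>p -> ((p & ~q) -> []<>q)), 0
2. <>p, 0   [~->-rule on 1]
3. ~((p & ~q) -> []<>q), 0   [~->-rule on 1]
4. p & ~q, 0   [~->-rule on 3]
5. ~[]<>q, 0   [~->-rule on 3]
6. p, 0   [&-rule on 4]
7. ~q, 0   [&-rule on 4]
8. p, 1   [<>-rule on 2: fresh world 1, 0R1]
9. ~<>q, 2   [~[]-rule on 5: fresh world 2, 0R2]
10. ~q, 2   [~<>-rule on 9 via 2R2]
Accessibility: 0R0, 0R1, 0R2, 1R1, 2R2
The negation has an open branch (countermodel exists).

Not valid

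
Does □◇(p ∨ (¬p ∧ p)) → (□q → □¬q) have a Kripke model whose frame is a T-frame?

Satisfiable (open branch found)

1. □◇(p ∨ (¬p ∧ p)) → (□q → □¬q), 0
2. □q → □¬q, 0
3. □¬q, 0
4. ¬q, 0
Accessibility: 0R0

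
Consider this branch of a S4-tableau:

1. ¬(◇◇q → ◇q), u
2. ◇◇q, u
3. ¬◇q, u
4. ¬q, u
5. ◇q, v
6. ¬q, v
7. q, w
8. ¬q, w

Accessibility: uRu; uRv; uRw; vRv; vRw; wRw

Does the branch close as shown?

Closed

Both q and ¬q appear at w.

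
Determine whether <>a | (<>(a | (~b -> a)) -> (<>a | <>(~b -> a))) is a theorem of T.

Tableau for the negation ~(<>a | (<>(a | (~b -> a)) -> (<>a | <>(~b -> a)))):
1. ~(<>a | (<>(a | (~b -> a)) -> (<>a | <>(~b -> a)))), w0
2. ~<>a, w0
3. ~(<>(a | (~b -> a)) -> (<>a | <>(~b -> a))), w0
4. <>(a | (~b -> a)), w0
5. ~(<>a | <>(~b -> a)), w0
6. ~<>(~b -> a), w0
7. ~a, w0
8. ~(~b -> a), w0
9. ~b, w0
10. a | (~b -> a), w1
11. ~a, w1
12. ~(~b -> a), w1
13. ~b, w1
14. ~b -> a, w1
15. a, w1
Accessibility: w0Rw0, w0Rw1, w1Rw1
Branch closes: a and ~a both at w1.
Every branch of the negation's tableau closes; the branch above is one of them.

Yes, valid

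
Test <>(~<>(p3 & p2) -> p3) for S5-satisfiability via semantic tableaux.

1. <>(~<>(p3 & p2) -> p3), w0
2. ~<>(p3 & p2) -> p3, w1   [<>-rule on 1: fresh world w1, w0Rw1]
3. p3, w1   [->-rule on 2 (branches; this branch)]
Accessibility: w0Rw0, w0Rw1, w1Rw0, w1Rw1

Satisfiable (open branch found)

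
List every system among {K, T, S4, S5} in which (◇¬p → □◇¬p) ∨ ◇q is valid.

S5-tableau for the negation ¬((◇¬p → □◇¬p) ∨ ◇q):
1. ¬((◇¬p → □◇¬p) ∨ ◇q), u
2. ¬(◇¬p → □◇¬p), u
3. ¬◇q, u
4. ◇¬p, u
5. ¬□◇¬p, u
6. ¬q, u
7. ¬p, v
8. ¬q, v
9. ¬◇¬p, w
10. ¬q, w
11. p, u
12. p, v
Accessibility: uRu, uRv, uRw, vRu, vRv, vRw, wRu, wRv, wRw
Branch closes: p and ¬p both at v.
Every branch closes (one shown): valid in S5.
S4-tableau for the negation ¬((◇¬p → □◇¬p) ∨ ◇q):
1. ¬((◇¬p → □◇¬p) ∨ ◇q), u
2. ¬(◇¬p → □◇¬p), u
3. ¬◇q, u
4. ◇¬p, u
5. ¬□◇¬p, u
6. ¬q, u
7. ¬p, v
8. ¬q, v
9. ¬◇¬p, w
10. ¬q, w
11. p, w
Accessibility: uRu, uRv, uRw, vRv, wRw
Complete open branch: countermodel on an S4-frame, so not valid in S4, nor in K, T (the same frame is also a K-frame and a T-frame).

S5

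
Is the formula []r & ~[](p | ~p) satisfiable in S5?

1. []r & ~[](p | ~p), w0
2. []r, w0
3. ~[](p | ~p), w0
4. r, w0
5. ~(p | ~p), w1
6. ~p, w1
7. p, w1
Accessibility: w0Rw0, w0Rw1, w1Rw0, w1Rw1
Branch closes: p and ~p both at w1.
All branches of the tableau close; one closing branch shown above.

Unsatisfiable (every branch closes)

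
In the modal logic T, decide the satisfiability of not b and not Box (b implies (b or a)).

1. not b and not Box (b implies (b or a)), 0
2. not b, 0   [and-rule on 1]
3. not Box (b implies (b or a)), 0   [and-rule on 1]
4. not (b implies (b or a)), 1   [neg-Box-rule on 3: fresh world 1, 0R1]
5. b, 1   [neg-implies-rule on 4]
6. not (b or a), 1   [neg-implies-rule on 4]
7. not b, 1   [neg-or-rule on 6]
8. not a, 1   [neg-or-rule on 6]
Accessibility: 0R0, 0R1, 1R1
Branch closes: b and not b both at 1.
All branches of the tableau close; one closing branch shown above.

Unsatisfiable (every branch closes)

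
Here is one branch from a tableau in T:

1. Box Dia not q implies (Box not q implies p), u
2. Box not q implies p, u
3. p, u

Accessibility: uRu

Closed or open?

Not closed

No world carries both an atom and its negation.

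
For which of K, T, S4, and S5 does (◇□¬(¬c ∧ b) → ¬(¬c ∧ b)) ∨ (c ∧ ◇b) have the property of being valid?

S5

S5-tableau for the negation ¬((◇□¬(¬c ∧ b) → ¬(¬c ∧ b)) ∨ (c ∧ ◇b)):
1. ¬((◇□¬(¬c ∧ b) → ¬(¬c ∧ b)) ∨ (c ∧ ◇b)), w0
2. ¬(◇□¬(¬c ∧ b) → ¬(¬c ∧ b)), w0
3. ¬(c ∧ ◇b), w0
4. ◇□¬(¬c ∧ b), w0
5. ¬c ∧ b, w0
6. ¬c, w0
7. b, w0
8. □¬(¬c ∧ b), w1
9. ¬(¬c ∧ b), w0
10. ¬(¬c ∧ b), w1
11. ¬b, w0
Accessibility: w0Rw0, w0Rw1, w1Rw0, w1Rw1
Branch closes: b and ¬b both at w0.
Every branch closes (one shown): valid in S5.
S4-tableau for the negation ¬((◇□¬(¬c ∧ b) → ¬(¬c ∧ b)) ∨ (c ∧ ◇b)):
1. ¬((◇□¬(¬c ∧ b) → ¬(¬c ∧ b)) ∨ (c ∧ ◇b)), w0
2. ¬(◇□¬(¬c ∧ b) → ¬(¬c ∧ b)), w0
3. ¬(c ∧ ◇b), w0
4. ◇□¬(¬c ∧ b), w0
5. ¬c ∧ b, w0
6. ¬c, w0
7. b, w0
8. □¬(¬c ∧ b), w1
9. ¬(¬c ∧ b), w1
10. ¬b, w1
Accessibility: w0Rw0, w0Rw1, w1Rw1
Complete open branch: countermodel on an S4-frame, so not valid in S4, nor in K, T (the same frame is also a K-frame and a T-frame).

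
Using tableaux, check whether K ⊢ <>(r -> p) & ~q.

Not valid

Tableau for the negation ~(<>(r -> p) & ~q):
1. ~(<>(r -> p) & ~q), w0
2. q, w0   [~&-rule on 1 (branches; this branch)]
The negation has an open branch (countermodel exists).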